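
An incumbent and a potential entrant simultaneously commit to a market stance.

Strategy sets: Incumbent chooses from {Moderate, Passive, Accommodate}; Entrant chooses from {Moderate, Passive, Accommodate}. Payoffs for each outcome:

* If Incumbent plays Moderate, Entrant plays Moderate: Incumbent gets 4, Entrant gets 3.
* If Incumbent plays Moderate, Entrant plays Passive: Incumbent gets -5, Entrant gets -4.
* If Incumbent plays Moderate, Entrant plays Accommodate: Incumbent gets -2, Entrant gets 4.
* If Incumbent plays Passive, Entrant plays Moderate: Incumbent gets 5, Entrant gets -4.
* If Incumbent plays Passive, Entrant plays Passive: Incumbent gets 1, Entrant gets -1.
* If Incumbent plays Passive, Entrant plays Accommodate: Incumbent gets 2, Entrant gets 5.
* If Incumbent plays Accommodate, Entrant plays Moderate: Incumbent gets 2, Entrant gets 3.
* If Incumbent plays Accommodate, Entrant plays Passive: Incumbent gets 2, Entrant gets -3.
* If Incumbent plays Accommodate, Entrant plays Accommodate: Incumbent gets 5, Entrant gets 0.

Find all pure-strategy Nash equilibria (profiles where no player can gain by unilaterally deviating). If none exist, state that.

No pure-strategy Nash equilibrium.

(Moderate, Moderate): Incumbent can switch to Passive (4 → 5). Not NE.
(Moderate, Passive): Incumbent can switch to Passive (-5 → 1). Not NE.
(Moderate, Accommodate): Incumbent can switch to Passive (-2 → 2). Not NE.
(Passive, Moderate): Entrant can switch to Passive (-4 → -1). Not NE.
(Passive, Passive): Incumbent can switch to Accommodate (1 → 2). Not NE.
(Passive, Accommodate): Incumbent can switch to Accommodate (2 → 5). Not NE.
(Accommodate, Moderate): Incumbent can switch to Moderate (2 → 4). Not NE.
(Accommodate, Passive): Entrant can switch to Moderate (-3 → 3). Not NE.
(Accommodate, Accommodate): Entrant can switch to Moderate (0 → 3). Not NE.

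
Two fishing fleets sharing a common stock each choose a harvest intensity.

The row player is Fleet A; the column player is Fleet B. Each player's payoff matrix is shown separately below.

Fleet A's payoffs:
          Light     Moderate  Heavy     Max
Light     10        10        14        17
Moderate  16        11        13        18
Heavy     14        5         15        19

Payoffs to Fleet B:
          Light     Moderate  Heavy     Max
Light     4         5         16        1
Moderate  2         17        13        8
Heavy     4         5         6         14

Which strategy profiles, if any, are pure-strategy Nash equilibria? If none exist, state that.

Pure-strategy Nash equilibria: (Moderate, Moderate), (Heavy, Max)

(Light, Light): Fleet A can switch to Moderate (10 → 16). Not NE.
(Light, Moderate): Fleet A can switch to Moderate (10 → 11). Not NE.
(Light, Heavy): Fleet A can switch to Heavy (14 → 15). Not NE.
(Light, Max): Fleet A can switch to Moderate (17 → 18). Not NE.
(Moderate, Light): Fleet B can switch to Moderate (2 → 17). Not NE.
(Moderate, Moderate): Fleet A gets 11, best alternative 10; Fleet B gets 17, best alternative 13. No profitable deviation — NE.
(Moderate, Heavy): Fleet A can switch to Light (13 → 14). Not NE.
(Moderate, Max): Fleet A can switch to Heavy (18 → 19). Not NE.
(Heavy, Light): Fleet A can switch to Moderate (14 → 16). Not NE.
(Heavy, Max): Fleet A gets 19, best alternative 18; Fleet B gets 14, best alternative 6. No profitable deviation — NE.
(The remaining 2 profiles each have a profitable deviation by the same check.)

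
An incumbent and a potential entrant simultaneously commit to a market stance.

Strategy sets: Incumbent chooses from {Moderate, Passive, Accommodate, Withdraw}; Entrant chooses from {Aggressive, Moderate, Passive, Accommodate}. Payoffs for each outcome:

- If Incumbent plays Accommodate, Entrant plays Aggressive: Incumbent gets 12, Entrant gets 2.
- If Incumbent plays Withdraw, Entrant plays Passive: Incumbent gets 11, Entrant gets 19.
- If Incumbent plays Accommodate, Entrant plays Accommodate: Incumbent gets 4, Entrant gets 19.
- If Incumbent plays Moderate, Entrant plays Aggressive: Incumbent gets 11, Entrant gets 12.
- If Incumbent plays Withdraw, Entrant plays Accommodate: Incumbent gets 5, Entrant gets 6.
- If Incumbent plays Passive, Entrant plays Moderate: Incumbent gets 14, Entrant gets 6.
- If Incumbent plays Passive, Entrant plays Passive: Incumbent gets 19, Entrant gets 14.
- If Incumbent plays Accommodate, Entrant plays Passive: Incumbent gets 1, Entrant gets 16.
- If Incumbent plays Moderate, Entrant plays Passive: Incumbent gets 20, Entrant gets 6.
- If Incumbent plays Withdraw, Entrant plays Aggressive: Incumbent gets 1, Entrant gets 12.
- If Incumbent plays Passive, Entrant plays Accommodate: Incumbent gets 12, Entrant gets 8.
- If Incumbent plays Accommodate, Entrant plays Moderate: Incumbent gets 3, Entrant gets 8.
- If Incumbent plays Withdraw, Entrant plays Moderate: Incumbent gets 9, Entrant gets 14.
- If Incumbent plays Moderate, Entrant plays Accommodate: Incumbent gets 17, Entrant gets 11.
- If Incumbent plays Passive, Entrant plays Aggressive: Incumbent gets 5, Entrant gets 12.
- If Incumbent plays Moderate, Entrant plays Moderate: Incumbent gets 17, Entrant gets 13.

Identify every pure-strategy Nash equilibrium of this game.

For each player, find the best response to each opponent profile; mutual best responses are the pure NE.
Incumbent against Aggressive: payoffs 11, 5, 12, 1 → best response Accommodate.
Incumbent against Moderate: payoffs 17, 14, 3, 9 → best response Moderate.
Incumbent against Passive: payoffs 20, 19, 1, 11 → best response Moderate.
Incumbent against Accommodate: payoffs 17, 12, 4, 5 → best response Moderate.
Entrant against Moderate: payoffs 12, 13, 6, 11 → best response Moderate.
Entrant against Passive: payoffs 12, 6, 14, 8 → best response Passive.
Entrant against Accommodate: payoffs 2, 8, 16, 19 → best response Accommodate.
Entrant against Withdraw: payoffs 12, 14, 19, 6 → best response Passive.
Mutual best responses: (Moderate, Moderate).

Pure NE: (Moderate, Moderate)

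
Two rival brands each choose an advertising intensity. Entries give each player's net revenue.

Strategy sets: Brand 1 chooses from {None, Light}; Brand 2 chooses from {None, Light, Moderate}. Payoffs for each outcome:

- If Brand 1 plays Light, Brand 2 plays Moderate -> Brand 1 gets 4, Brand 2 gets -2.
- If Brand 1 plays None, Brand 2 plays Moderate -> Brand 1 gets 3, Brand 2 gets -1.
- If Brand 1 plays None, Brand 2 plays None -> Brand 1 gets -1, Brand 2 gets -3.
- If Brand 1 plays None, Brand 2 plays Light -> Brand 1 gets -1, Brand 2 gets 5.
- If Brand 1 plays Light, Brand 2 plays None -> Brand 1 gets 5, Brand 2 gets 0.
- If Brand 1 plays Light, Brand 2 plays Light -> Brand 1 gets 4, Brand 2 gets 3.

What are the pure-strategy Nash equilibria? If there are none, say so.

The unique pure-strategy Nash equilibrium is (Light, Light).

Brand 1 against None: payoffs -1, 5 → best response Light.
Brand 1 against Light: payoffs -1, 4 → best response Light.
Brand 1 against Moderate: payoffs 3, 4 → best response Light.
Brand 2 against None: payoffs -3, 5, -1 → best response Light.
Brand 2 against Light: payoffs 0, 3, -2 → best response Light.
Mutual best responses: (Light, Light).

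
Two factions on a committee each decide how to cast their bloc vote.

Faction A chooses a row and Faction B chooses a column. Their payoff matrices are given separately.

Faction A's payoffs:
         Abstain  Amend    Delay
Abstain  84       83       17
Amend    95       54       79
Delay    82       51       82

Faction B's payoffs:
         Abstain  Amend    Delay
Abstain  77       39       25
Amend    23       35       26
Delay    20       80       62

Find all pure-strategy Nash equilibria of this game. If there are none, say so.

none

Faction A against Abstain: payoffs 84, 95, 82 → best response Amend.
Faction A against Amend: payoffs 83, 54, 51 → best response Abstain.
Faction A against Delay: payoffs 17, 79, 82 → best response Delay.
Faction B against Abstain: payoffs 77, 39, 25 → best response Abstain.
Faction B against Amend: payoffs 23, 35, 26 → best response Amend.
Faction B against Delay: payoffs 20, 80, 62 → best response Amend.
No profile is a mutual best response for all players.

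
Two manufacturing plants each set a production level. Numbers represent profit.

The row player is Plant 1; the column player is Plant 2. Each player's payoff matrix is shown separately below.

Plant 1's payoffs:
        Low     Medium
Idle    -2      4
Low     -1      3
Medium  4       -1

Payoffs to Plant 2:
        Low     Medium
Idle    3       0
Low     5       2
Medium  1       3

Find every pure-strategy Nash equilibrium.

This game has no pure Nash equilibrium.

(Idle, Low): Plant 1 can switch to Low (-2 → -1). Not NE.
(Idle, Medium): Plant 2 can switch to Low (0 → 3). Not NE.
(Low, Low): Plant 1 can switch to Medium (-1 → 4). Not NE.
(Low, Medium): Plant 1 can switch to Idle (3 → 4). Not NE.
(Medium, Low): Plant 2 can switch to Medium (1 → 3). Not NE.
(Medium, Medium): Plant 1 can switch to Idle (-1 → 4). Not NE.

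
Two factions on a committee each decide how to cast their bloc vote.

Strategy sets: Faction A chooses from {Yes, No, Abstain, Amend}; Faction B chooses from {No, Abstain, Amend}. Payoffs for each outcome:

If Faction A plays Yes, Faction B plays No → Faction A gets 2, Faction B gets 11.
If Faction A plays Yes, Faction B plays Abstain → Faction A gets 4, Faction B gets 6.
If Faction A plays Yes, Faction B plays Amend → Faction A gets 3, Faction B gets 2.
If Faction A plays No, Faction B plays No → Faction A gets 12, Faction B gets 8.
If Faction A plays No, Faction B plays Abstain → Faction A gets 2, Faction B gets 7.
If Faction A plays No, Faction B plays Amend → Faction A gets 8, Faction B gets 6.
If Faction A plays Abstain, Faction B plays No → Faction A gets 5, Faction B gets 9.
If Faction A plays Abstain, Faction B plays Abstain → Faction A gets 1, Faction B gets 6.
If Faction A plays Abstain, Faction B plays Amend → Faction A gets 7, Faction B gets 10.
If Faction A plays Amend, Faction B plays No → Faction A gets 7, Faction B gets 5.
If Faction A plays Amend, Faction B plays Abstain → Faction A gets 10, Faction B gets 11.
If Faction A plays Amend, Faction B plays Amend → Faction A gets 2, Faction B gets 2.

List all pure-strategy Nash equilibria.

Faction A against No: payoffs 2, 12, 5, 7 → best response No.
Faction A against Abstain: payoffs 4, 2, 1, 10 → best response Amend.
Faction A against Amend: payoffs 3, 8, 7, 2 → best response No.
Faction B against Yes: payoffs 11, 6, 2 → best response No.
Faction B against No: payoffs 8, 7, 6 → best response No.
Faction B against Abstain: payoffs 9, 6, 10 → best response Amend.
Faction B against Amend: payoffs 5, 11, 2 → best response Abstain.
Mutual best responses: (No, No); (Amend, Abstain).

Pure-strategy Nash equilibria: (No, No) and (Amend, Abstain)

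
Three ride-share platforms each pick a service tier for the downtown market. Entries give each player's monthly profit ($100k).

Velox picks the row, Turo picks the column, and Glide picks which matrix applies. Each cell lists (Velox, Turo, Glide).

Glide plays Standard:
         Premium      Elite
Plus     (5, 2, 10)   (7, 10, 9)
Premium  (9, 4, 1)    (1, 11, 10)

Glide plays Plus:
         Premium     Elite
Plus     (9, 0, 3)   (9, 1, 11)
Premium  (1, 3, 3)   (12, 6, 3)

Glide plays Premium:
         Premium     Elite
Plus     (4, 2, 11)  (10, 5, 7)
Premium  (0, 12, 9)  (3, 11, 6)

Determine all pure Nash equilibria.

Velox against (Premium, Standard): payoffs 5, 9 → best response Premium.
Velox against (Premium, Plus): payoffs 9, 1 → best response Plus.
Velox against (Premium, Premium): payoffs 4, 0 → best response Plus.
Velox against (Elite, Standard): payoffs 7, 1 → best response Plus.
Velox against (Elite, Plus): payoffs 9, 12 → best response Premium.
Velox against (Elite, Premium): payoffs 10, 3 → best response Plus.
Turo against (Plus, Standard): payoffs 2, 10 → best response Elite.
Turo against (Plus, Plus): payoffs 0, 1 → best response Elite.
Turo against (Plus, Premium): payoffs 2, 5 → best response Elite.
Turo against (Premium, Standard): payoffs 4, 11 → best response Elite.
Turo against (Premium, Plus): payoffs 3, 6 → best response Elite.
Turo against (Premium, Premium): payoffs 12, 11 → best response Premium.
Glide against (Plus, Premium): payoffs 10, 3, 11 → best response Premium.
Glide against (Plus, Elite): payoffs 9, 11, 7 → best response Plus.
Glide against (Premium, Premium): payoffs 1, 3, 9 → best response Premium.
Glide against (Premium, Elite): payoffs 10, 3, 6 → best response Standard.
No profile is a mutual best response for all players.

none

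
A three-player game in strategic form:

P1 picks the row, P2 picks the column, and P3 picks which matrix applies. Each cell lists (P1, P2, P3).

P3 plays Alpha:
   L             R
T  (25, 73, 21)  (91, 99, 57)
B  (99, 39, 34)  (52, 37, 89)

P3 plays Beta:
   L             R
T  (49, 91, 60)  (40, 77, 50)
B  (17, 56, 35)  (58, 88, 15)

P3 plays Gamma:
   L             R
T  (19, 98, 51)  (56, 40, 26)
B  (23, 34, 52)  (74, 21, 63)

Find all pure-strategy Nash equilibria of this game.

The pure Nash equilibria are (T, L, Beta) and (T, R, Alpha) and (B, L, Gamma).

For each player, find the best response to each opponent profile; mutual best responses are the pure NE.
P1 against (L, Alpha): payoffs 25, 99 → best response B.
P1 against (L, Beta): payoffs 49, 17 → best response T.
P1 against (L, Gamma): payoffs 19, 23 → best response B.
P1 against (R, Alpha): payoffs 91, 52 → best response T.
P1 against (R, Beta): payoffs 40, 58 → best response B.
P1 against (R, Gamma): payoffs 56, 74 → best response B.
P2 against (T, Alpha): payoffs 73, 99 → best response R.
P2 against (T, Beta): payoffs 91, 77 → best response L.
P2 against (T, Gamma): payoffs 98, 40 → best response L.
P2 against (B, Alpha): payoffs 39, 37 → best response L.
P2 against (B, Beta): payoffs 56, 88 → best response R.
P2 against (B, Gamma): payoffs 34, 21 → best response L.
P3 against (T, L): payoffs 21, 60, 51 → best response Beta.
P3 against (T, R): payoffs 57, 50, 26 → best response Alpha.
P3 against (B, L): payoffs 34, 35, 52 → best response Gamma.
P3 against (B, R): payoffs 89, 15, 63 → best response Alpha.
Mutual best responses: (T, L, Beta); (T, R, Alpha); (B, L, Gamma).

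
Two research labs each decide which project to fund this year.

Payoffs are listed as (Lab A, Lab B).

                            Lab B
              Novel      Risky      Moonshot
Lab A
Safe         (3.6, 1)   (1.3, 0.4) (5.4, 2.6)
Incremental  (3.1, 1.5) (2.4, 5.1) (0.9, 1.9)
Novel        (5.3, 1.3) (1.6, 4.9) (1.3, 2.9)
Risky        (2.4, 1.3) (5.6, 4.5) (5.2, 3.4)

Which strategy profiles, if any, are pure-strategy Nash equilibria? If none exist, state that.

(Safe, Novel): Lab A can switch to Novel (3.6 → 5.3). Not NE.
(Safe, Risky): Lab A can switch to Incremental (1.3 → 2.4). Not NE.
(Safe, Moonshot): Lab A gets 5.4, best alternative 5.2; Lab B gets 2.6, best alternative 1. No profitable deviation — NE.
(Incremental, Novel): Lab A can switch to Safe (3.1 → 3.6). Not NE.
(Incremental, Risky): Lab A can switch to Risky (2.4 → 5.6). Not NE.
(Incremental, Moonshot): Lab A can switch to Safe (0.9 → 5.4). Not NE.
(Novel, Novel): Lab B can switch to Risky (1.3 → 4.9). Not NE.
(Novel, Risky): Lab A can switch to Incremental (1.6 → 2.4). Not NE.
(Novel, Moonshot): Lab A can switch to Safe (1.3 → 5.4). Not NE.
(Risky, Novel): Lab A can switch to Safe (2.4 → 3.6). Not NE.
(Risky, Risky): Lab A gets 5.6, best alternative 2.4; Lab B gets 4.5, best alternative 3.4. No profitable deviation — NE.
(Risky, Moonshot): Lab A can switch to Safe (5.2 → 5.4). Not NE.

The pure Nash equilibria are (Safe, Moonshot) and (Risky, Risky).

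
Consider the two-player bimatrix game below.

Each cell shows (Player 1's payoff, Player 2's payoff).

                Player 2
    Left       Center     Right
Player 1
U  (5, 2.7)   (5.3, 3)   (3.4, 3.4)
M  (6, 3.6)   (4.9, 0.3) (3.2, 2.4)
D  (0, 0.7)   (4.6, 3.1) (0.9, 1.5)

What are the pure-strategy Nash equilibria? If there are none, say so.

(U, Left): Player 1 can switch to M (5 → 6). Not NE.
(U, Center): Player 2 can switch to Right (3 → 3.4). Not NE.
(U, Right): Player 1 gets 3.4, best alternative 3.2; Player 2 gets 3.4, best alternative 3. No profitable deviation — NE.
(M, Left): Player 1 gets 6, best alternative 5; Player 2 gets 3.6, best alternative 2.4. No profitable deviation — NE.
(M, Center): Player 1 can switch to U (4.9 → 5.3). Not NE.
(M, Right): Player 1 can switch to U (3.2 → 3.4). Not NE.
(D, Left): Player 1 can switch to U (0 → 5). Not NE.
(D, Center): Player 1 can switch to U (4.6 → 5.3). Not NE.
(The remaining 1 profile has a profitable deviation by the same check.)

The pure Nash equilibria are (U, Right), (M, Left).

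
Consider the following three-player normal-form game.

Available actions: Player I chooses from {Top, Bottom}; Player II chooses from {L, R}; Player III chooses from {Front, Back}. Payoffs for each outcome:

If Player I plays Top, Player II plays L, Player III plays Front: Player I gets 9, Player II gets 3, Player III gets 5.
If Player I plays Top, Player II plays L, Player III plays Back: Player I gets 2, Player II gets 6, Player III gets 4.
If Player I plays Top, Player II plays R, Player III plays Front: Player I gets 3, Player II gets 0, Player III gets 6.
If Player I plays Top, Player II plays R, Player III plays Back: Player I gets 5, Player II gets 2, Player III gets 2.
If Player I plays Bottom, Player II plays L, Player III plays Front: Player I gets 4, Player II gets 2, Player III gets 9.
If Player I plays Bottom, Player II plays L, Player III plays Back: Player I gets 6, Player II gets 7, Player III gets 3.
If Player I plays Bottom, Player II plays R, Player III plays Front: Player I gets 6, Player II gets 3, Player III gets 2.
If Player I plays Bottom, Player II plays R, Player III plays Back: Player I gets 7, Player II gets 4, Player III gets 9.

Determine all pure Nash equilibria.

For each strategy profile, look for a profitable unilateral deviation.
(Top, L, Front): Player I gets 9, best alternative 4; Player II gets 3, best alternative 0; Player III gets 5, best alternative 4. No profitable deviation — NE.
(Top, L, Back): Player I can switch to Bottom (2 → 6). Not NE.
(Top, R, Front): Player I can switch to Bottom (3 → 6). Not NE.
(Top, R, Back): Player I can switch to Bottom (5 → 7). Not NE.
(Bottom, L, Front): Player I can switch to Top (4 → 9). Not NE.
(Bottom, L, Back): Player III can switch to Front (3 → 9). Not NE.
(Bottom, R, Front): Player III can switch to Back (2 → 9). Not NE.
(Bottom, R, Back): Player II can switch to L (4 → 7). Not NE.

Pure NE: (Top, L, Front)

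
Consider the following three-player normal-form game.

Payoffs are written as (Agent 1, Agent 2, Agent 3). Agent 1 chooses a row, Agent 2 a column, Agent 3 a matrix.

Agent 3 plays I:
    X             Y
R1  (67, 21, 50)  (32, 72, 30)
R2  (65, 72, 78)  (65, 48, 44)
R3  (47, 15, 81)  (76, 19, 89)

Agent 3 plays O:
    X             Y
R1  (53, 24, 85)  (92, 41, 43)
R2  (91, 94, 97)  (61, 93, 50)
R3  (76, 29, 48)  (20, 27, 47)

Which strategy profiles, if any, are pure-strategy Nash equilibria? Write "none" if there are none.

(R1, X, I): Agent 2 can switch to Y (21 → 72). Not NE.
(R1, X, O): Agent 1 can switch to R2 (53 → 91). Not NE.
(R1, Y, I): Agent 1 can switch to R2 (32 → 65). Not NE.
(R1, Y, O): Agent 1 gets 92, best alternative 61; Agent 2 gets 41, best alternative 24; Agent 3 gets 43, best alternative 30. No profitable deviation — NE.
(R2, X, I): Agent 1 can switch to R1 (65 → 67). Not NE.
(R2, X, O): Agent 1 gets 91, best alternative 76; Agent 2 gets 94, best alternative 93; Agent 3 gets 97, best alternative 78. No profitable deviation — NE.
(R2, Y, I): Agent 1 can switch to R3 (65 → 76). Not NE.
(R2, Y, O): Agent 1 can switch to R1 (61 → 92). Not NE.
(R3, Y, I): Agent 1 gets 76, best alternative 65; Agent 2 gets 19, best alternative 15; Agent 3 gets 89, best alternative 47. No profitable deviation — NE.
(The remaining 3 profiles each have a profitable deviation by the same check.)

Pure-strategy Nash equilibria: (R1, Y, O); (R2, X, O); (R3, Y, I)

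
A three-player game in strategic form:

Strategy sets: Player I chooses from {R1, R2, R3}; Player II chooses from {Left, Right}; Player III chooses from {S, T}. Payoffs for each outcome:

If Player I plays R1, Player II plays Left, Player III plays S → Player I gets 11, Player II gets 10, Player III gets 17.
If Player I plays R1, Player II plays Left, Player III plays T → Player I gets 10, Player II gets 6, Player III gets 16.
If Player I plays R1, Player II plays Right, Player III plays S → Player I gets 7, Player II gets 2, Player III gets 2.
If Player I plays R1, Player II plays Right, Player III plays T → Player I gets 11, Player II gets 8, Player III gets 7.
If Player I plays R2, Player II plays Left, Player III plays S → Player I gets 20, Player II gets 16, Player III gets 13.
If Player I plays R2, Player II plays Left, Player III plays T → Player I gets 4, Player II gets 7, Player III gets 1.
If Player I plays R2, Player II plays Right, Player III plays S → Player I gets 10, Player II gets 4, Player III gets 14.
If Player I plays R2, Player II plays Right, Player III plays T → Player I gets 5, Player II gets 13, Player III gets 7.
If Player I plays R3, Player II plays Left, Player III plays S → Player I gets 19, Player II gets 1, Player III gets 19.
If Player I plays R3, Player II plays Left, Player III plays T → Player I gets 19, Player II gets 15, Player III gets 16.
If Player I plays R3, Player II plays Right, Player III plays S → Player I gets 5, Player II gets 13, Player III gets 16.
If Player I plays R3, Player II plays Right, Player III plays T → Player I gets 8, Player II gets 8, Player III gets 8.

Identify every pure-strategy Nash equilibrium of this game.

(R1, Right, T) and (R2, Left, S)

(R1, Left, S): Player I can switch to R2 (11 → 20). Not NE.
(R1, Left, T): Player I can switch to R3 (10 → 19). Not NE.
(R1, Right, S): Player I can switch to R2 (7 → 10). Not NE.
(R1, Right, T): Player I gets 11, best alternative 8; Player II gets 8, best alternative 6; Player III gets 7, best alternative 2. No profitable deviation — NE.
(R2, Left, S): Player I gets 20, best alternative 19; Player II gets 16, best alternative 4; Player III gets 13, best alternative 1. No profitable deviation — NE.
(R2, Left, T): Player I can switch to R1 (4 → 10). Not NE.
(R2, Right, S): Player II can switch to Left (4 → 16). Not NE.
(R2, Right, T): Player I can switch to R1 (5 → 11). Not NE.
(R3, Left, S): Player I can switch to R2 (19 → 20). Not NE.
(R3, Left, T): Player III can switch to S (16 → 19). Not NE.
(R3, Right, S): Player I can switch to R1 (5 → 7). Not NE.
(R3, Right, T): Player I can switch to R1 (8 → 11). Not NE.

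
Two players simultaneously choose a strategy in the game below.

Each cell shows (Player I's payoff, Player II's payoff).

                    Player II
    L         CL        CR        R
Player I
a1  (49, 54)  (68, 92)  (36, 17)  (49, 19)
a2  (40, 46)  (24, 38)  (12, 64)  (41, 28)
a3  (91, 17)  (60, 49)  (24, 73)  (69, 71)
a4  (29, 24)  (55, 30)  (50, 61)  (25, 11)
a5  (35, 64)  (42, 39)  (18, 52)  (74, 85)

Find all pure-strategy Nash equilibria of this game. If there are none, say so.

(a1, L): Player I can switch to a3 (49 → 91). Not NE.
(a1, CL): Player I gets 68, best alternative 60; Player II gets 92, best alternative 54. No profitable deviation — NE.
(a1, CR): Player I can switch to a4 (36 → 50). Not NE.
(a1, R): Player I can switch to a3 (49 → 69). Not NE.
(a2, L): Player I can switch to a1 (40 → 49). Not NE.
(a2, CL): Player I can switch to a1 (24 → 68). Not NE.
(a2, CR): Player I can switch to a1 (12 → 36). Not NE.
(a2, R): Player I can switch to a1 (41 → 49). Not NE.
(a3, L): Player II can switch to CL (17 → 49). Not NE.
(a4, CR): Player I gets 50, best alternative 36; Player II gets 61, best alternative 30. No profitable deviation — NE.
(a5, R): Player I gets 74, best alternative 69; Player II gets 85, best alternative 64. No profitable deviation — NE.
(The remaining 9 profiles each have a profitable deviation by the same check.)

(a1, CL); (a4, CR); (a5, R)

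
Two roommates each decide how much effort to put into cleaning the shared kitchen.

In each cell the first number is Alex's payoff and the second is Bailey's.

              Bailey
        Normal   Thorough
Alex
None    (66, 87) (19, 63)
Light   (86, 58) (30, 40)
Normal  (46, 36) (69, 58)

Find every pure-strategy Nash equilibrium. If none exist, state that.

Alex against Normal: payoffs 66, 86, 46 → best response Light.
Alex against Thorough: payoffs 19, 30, 69 → best response Normal.
Bailey against None: payoffs 87, 63 → best response Normal.
Bailey against Light: payoffs 58, 40 → best response Normal.
Bailey against Normal: payoffs 36, 58 → best response Thorough.
Mutual best responses: (Light, Normal); (Normal, Thorough).

Pure-strategy Nash equilibria: (Light, Normal) and (Normal, Thorough)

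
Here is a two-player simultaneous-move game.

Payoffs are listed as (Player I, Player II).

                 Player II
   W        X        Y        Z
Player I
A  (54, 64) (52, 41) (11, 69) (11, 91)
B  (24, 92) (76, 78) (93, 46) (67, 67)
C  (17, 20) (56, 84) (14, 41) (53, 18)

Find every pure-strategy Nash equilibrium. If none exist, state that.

(A, W): Player II can switch to Y (64 → 69). Not NE.
(A, X): Player I can switch to B (52 → 76). Not NE.
(A, Y): Player I can switch to B (11 → 93). Not NE.
(A, Z): Player I can switch to B (11 → 67). Not NE.
(B, W): Player I can switch to A (24 → 54). Not NE.
(B, X): Player II can switch to W (78 → 92). Not NE.
(B, Y): Player II can switch to W (46 → 92). Not NE.
(B, Z): Player II can switch to W (67 → 92). Not NE.
(C, W): Player I can switch to A (17 → 54). Not NE.
(C, X): Player I can switch to B (56 → 76). Not NE.
(The remaining 2 profiles each have a profitable deviation by the same check.)

This game has no pure Nash equilibrium.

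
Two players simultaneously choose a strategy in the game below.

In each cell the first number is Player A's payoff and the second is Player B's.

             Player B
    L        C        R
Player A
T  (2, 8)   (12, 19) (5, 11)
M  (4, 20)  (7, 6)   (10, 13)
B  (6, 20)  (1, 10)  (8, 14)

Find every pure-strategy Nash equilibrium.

(T, L): Player A can switch to M (2 → 4). Not NE.
(T, C): Player A gets 12, best alternative 7; Player B gets 19, best alternative 11. No profitable deviation — NE.
(T, R): Player A can switch to M (5 → 10). Not NE.
(M, L): Player A can switch to B (4 → 6). Not NE.
(M, C): Player A can switch to T (7 → 12). Not NE.
(M, R): Player B can switch to L (13 → 20). Not NE.
(B, L): Player A gets 6, best alternative 4; Player B gets 20, best alternative 14. No profitable deviation — NE.
(B, C): Player A can switch to T (1 → 12). Not NE.
(B, R): Player A can switch to M (8 → 10). Not NE.

The pure Nash equilibria are (T, C) and (B, L).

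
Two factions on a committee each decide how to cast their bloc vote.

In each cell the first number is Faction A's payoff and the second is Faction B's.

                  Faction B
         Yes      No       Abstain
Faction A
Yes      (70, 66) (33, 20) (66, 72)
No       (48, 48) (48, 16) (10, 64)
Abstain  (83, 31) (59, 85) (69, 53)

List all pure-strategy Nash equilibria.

The unique pure-strategy Nash equilibrium is (Abstain, No).

(Yes, Yes): Faction A can switch to Abstain (70 → 83). Not NE.
(Yes, No): Faction A can switch to No (33 → 48). Not NE.
(Yes, Abstain): Faction A can switch to Abstain (66 → 69). Not NE.
(No, Yes): Faction A can switch to Yes (48 → 70). Not NE.
(No, No): Faction A can switch to Abstain (48 → 59). Not NE.
(No, Abstain): Faction A can switch to Yes (10 → 66). Not NE.
(Abstain, Yes): Faction B can switch to No (31 → 85). Not NE.
(Abstain, No): Faction A gets 59, best alternative 48; Faction B gets 85, best alternative 53. No profitable deviation — NE.
(Abstain, Abstain): Faction B can switch to No (53 → 85). Not NE.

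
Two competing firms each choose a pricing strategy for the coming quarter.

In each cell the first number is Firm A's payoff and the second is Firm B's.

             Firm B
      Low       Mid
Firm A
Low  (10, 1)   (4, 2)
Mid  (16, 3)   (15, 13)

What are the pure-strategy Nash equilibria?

The unique pure-strategy Nash equilibrium is (Mid, Mid).

Firm A against Low: payoffs 10, 16 → best response Mid.
Firm A against Mid: payoffs 4, 15 → best response Mid.
Firm B against Low: payoffs 1, 2 → best response Mid.
Firm B against Mid: payoffs 3, 13 → best response Mid.
Mutual best responses: (Mid, Mid).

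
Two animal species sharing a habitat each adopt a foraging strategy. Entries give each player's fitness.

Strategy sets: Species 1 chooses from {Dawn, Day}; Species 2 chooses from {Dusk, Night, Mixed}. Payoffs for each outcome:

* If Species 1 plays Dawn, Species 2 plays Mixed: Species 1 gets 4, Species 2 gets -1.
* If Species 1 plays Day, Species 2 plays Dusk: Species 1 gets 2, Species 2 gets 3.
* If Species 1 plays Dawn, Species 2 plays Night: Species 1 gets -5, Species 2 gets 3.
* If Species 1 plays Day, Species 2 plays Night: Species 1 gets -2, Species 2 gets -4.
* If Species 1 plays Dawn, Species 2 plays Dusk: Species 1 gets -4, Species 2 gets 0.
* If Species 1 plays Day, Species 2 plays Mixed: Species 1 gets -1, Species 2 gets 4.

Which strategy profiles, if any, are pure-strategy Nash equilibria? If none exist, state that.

Species 1 against Dusk: payoffs -4, 2 → best response Day.
Species 1 against Night: payoffs -5, -2 → best response Day.
Species 1 against Mixed: payoffs 4, -1 → best response Dawn.
Species 2 against Dawn: payoffs 0, 3, -1 → best response Night.
Species 2 against Day: payoffs 3, -4, 4 → best response Mixed.
No profile is a mutual best response for all players.

No pure-strategy Nash equilibrium.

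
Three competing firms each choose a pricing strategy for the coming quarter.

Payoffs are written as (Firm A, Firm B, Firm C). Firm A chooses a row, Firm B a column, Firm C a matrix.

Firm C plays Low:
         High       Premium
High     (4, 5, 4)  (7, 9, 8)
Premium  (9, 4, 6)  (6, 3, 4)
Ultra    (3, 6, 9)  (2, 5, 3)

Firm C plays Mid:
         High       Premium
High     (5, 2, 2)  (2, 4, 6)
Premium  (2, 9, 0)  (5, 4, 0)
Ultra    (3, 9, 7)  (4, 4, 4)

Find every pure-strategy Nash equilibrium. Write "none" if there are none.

(High, Premium, Low), (Premium, High, Low)

Firm A against (High, Low): payoffs 4, 9, 3 → best response Premium.
Firm A against (High, Mid): payoffs 5, 2, 3 → best response High.
Firm A against (Premium, Low): payoffs 7, 6, 2 → best response High.
Firm A against (Premium, Mid): payoffs 2, 5, 4 → best response Premium.
Firm B against (High, Low): payoffs 5, 9 → best response Premium.
Firm B against (High, Mid): payoffs 2, 4 → best response Premium.
Firm B against (Premium, Low): payoffs 4, 3 → best response High.
Firm B against (Premium, Mid): payoffs 9, 4 → best response High.
Firm B against (Ultra, Low): payoffs 6, 5 → best response High.
Firm B against (Ultra, Mid): payoffs 9, 4 → best response High.
Firm C against (High, High): payoffs 4, 2 → best response Low.
Firm C against (High, Premium): payoffs 8, 6 → best response Low.
Firm C against (Premium, High): payoffs 6, 0 → best response Low.
Firm C against (Premium, Premium): payoffs 4, 0 → best response Low.
Firm C against (Ultra, High): payoffs 9, 7 → best response Low.
Firm C against (Ultra, Premium): payoffs 3, 4 → best response Mid.
Mutual best responses: (High, Premium, Low); (Premium, High, Low).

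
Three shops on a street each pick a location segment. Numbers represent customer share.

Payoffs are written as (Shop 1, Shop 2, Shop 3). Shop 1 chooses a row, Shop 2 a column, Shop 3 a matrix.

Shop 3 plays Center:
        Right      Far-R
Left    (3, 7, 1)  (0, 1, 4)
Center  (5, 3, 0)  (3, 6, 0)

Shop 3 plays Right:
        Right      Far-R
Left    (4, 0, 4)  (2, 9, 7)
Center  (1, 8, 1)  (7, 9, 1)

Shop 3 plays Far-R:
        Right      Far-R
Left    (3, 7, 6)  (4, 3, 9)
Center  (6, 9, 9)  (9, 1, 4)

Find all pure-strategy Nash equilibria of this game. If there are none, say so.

Shop 1 against (Right, Center): payoffs 3, 5 → best response Center.
Shop 1 against (Right, Right): payoffs 4, 1 → best response Left.
Shop 1 against (Right, Far-R): payoffs 3, 6 → best response Center.
Shop 1 against (Far-R, Center): payoffs 0, 3 → best response Center.
Shop 1 against (Far-R, Right): payoffs 2, 7 → best response Center.
Shop 1 against (Far-R, Far-R): payoffs 4, 9 → best response Center.
Shop 2 against (Left, Center): payoffs 7, 1 → best response Right.
Shop 2 against (Left, Right): payoffs 0, 9 → best response Far-R.
Shop 2 against (Left, Far-R): payoffs 7, 3 → best response Right.
Shop 2 against (Center, Center): payoffs 3, 6 → best response Far-R.
Shop 2 against (Center, Right): payoffs 8, 9 → best response Far-R.
Shop 2 against (Center, Far-R): payoffs 9, 1 → best response Right.
Shop 3 against (Left, Right): payoffs 1, 4, 6 → best response Far-R.
Shop 3 against (Left, Far-R): payoffs 4, 7, 9 → best response Far-R.
Shop 3 against (Center, Right): payoffs 0, 1, 9 → best response Far-R.
Shop 3 against (Center, Far-R): payoffs 0, 1, 4 → best response Far-R.
Mutual best responses: (Center, Right, Far-R).

The unique pure-strategy Nash equilibrium is (Center, Right, Far-R).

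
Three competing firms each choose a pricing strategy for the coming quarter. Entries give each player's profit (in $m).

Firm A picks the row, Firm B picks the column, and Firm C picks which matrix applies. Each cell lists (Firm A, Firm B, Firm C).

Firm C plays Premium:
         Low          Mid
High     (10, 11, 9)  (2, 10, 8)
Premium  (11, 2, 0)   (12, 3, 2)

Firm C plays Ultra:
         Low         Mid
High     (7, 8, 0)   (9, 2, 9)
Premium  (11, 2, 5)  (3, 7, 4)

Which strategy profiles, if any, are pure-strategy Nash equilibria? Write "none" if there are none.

none

For each strategy profile, look for a profitable unilateral deviation.
(High, Low, Premium): Firm A can switch to Premium (10 → 11). Not NE.
(High, Low, Ultra): Firm A can switch to Premium (7 → 11). Not NE.
(High, Mid, Premium): Firm A can switch to Premium (2 → 12). Not NE.
(High, Mid, Ultra): Firm B can switch to Low (2 → 8). Not NE.
(Premium, Low, Premium): Firm B can switch to Mid (2 → 3). Not NE.
(Premium, Low, Ultra): Firm B can switch to Mid (2 → 7). Not NE.
(Premium, Mid, Premium): Firm C can switch to Ultra (2 → 4). Not NE.
(Premium, Mid, Ultra): Firm A can switch to High (3 → 9). Not NE.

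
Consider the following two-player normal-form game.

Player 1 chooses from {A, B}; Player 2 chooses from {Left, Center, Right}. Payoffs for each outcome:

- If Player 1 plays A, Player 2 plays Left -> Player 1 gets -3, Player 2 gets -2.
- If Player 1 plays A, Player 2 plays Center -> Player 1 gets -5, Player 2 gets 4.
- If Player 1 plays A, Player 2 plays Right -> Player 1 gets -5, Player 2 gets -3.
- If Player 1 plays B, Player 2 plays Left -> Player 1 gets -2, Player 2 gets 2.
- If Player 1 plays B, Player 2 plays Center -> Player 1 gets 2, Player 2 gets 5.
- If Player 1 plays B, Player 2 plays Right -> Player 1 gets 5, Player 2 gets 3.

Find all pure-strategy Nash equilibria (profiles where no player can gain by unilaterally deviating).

(B, Center)

Player 1 against Left: payoffs -3, -2 → best response B.
Player 1 against Center: payoffs -5, 2 → best response B.
Player 1 against Right: payoffs -5, 5 → best response B.
Player 2 against A: payoffs -2, 4, -3 → best response Center.
Player 2 against B: payoffs 2, 5, 3 → best response Center.
Mutual best responses: (B, Center).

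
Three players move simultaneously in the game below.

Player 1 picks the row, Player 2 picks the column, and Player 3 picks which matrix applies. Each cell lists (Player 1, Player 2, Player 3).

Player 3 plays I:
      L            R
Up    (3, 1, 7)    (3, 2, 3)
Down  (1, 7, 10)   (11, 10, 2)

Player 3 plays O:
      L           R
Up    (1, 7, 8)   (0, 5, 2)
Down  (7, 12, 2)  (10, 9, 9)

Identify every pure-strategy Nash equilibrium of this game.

none

(Up, L, I): Player 2 can switch to R (1 → 2). Not NE.
(Up, L, O): Player 1 can switch to Down (1 → 7). Not NE.
(Up, R, I): Player 1 can switch to Down (3 → 11). Not NE.
(Up, R, O): Player 1 can switch to Down (0 → 10). Not NE.
(Down, L, I): Player 1 can switch to Up (1 → 3). Not NE.
(Down, L, O): Player 3 can switch to I (2 → 10). Not NE.
(The remaining 2 profiles each have a profitable deviation by the same check.)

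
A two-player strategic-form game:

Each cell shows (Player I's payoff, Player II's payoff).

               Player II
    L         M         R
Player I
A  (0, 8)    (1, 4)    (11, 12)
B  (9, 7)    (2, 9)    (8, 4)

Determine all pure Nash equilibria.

Check each profile: it is a Nash equilibrium iff no player can strictly gain by switching unilaterally.
(A, L): Player I can switch to B (0 → 9). Not NE.
(A, M): Player I can switch to B (1 → 2). Not NE.
(A, R): Player I gets 11, best alternative 8; Player II gets 12, best alternative 8. No profitable deviation — NE.
(B, L): Player II can switch to M (7 → 9). Not NE.
(B, M): Player I gets 2, best alternative 1; Player II gets 9, best alternative 7. No profitable deviation — NE.
(B, R): Player I can switch to A (8 → 11). Not NE.

The pure Nash equilibria are (A, R); (B, M).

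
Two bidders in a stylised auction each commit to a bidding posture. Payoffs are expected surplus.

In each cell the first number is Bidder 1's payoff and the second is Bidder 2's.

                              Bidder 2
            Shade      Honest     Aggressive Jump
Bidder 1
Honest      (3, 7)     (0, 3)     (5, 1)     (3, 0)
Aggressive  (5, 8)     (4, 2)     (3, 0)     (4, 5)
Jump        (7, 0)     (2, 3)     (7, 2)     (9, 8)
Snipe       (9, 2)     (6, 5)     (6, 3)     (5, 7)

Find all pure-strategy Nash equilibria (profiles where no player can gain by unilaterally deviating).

Bidder 1 against Shade: payoffs 3, 5, 7, 9 → best response Snipe.
Bidder 1 against Honest: payoffs 0, 4, 2, 6 → best response Snipe.
Bidder 1 against Aggressive: payoffs 5, 3, 7, 6 → best response Jump.
Bidder 1 against Jump: payoffs 3, 4, 9, 5 → best response Jump.
Bidder 2 against Honest: payoffs 7, 3, 1, 0 → best response Shade.
Bidder 2 against Aggressive: payoffs 8, 2, 0, 5 → best response Shade.
Bidder 2 against Jump: payoffs 0, 3, 2, 8 → best response Jump.
Bidder 2 against Snipe: payoffs 2, 5, 3, 7 → best response Jump.
Mutual best responses: (Jump, Jump).

The unique pure-strategy Nash equilibrium is (Jump, Jump).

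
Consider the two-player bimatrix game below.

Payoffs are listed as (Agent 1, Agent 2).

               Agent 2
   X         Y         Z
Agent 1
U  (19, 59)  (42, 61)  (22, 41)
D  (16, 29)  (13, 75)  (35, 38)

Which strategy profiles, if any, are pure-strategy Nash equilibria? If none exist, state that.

For each player, find the best response to each opponent profile; mutual best responses are the pure NE.
Agent 1 against X: payoffs 19, 16 → best response U.
Agent 1 against Y: payoffs 42, 13 → best response U.
Agent 1 against Z: payoffs 22, 35 → best response D.
Agent 2 against U: payoffs 59, 61, 41 → best response Y.
Agent 2 against D: payoffs 29, 75, 38 → best response Y.
Mutual best responses: (U, Y).

Pure NE: (U, Y)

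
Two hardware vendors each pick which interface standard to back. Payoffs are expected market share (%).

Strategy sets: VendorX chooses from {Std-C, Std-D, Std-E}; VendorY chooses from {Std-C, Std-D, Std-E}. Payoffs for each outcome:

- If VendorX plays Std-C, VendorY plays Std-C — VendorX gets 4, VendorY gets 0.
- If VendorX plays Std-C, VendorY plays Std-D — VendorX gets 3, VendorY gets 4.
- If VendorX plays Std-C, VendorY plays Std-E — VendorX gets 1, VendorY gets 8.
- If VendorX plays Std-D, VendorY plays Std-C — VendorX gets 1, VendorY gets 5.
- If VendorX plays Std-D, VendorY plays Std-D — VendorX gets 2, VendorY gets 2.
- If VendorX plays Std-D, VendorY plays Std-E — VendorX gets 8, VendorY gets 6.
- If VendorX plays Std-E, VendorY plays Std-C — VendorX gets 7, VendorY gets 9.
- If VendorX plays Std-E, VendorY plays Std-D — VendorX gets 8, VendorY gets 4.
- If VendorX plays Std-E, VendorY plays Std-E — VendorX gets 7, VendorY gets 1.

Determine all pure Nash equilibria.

For each player, find the best response to each opponent profile; mutual best responses are the pure NE.
VendorX against Std-C: payoffs 4, 1, 7 → best response Std-E.
VendorX against Std-D: payoffs 3, 2, 8 → best response Std-E.
VendorX against Std-E: payoffs 1, 8, 7 → best response Std-D.
VendorY against Std-C: payoffs 0, 4, 8 → best response Std-E.
VendorY against Std-D: payoffs 5, 2, 6 → best response Std-E.
VendorY against Std-E: payoffs 9, 4, 1 → best response Std-C.
Mutual best responses: (Std-D, Std-E); (Std-E, Std-C).

The pure Nash equilibria are (Std-D, Std-E); (Std-E, Std-C).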